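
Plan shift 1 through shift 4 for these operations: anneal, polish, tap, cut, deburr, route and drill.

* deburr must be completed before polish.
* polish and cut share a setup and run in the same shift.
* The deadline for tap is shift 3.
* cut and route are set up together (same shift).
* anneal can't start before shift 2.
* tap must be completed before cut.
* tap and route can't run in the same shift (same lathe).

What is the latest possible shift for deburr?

Downstream work caps deburr at shift 3.
deburr at shift 3 is achievable: cut in shift 4; route in shift 4; tap in shift 1; polish in shift 4; deburr in shift 3; anneal in shift 2; drill in shift 1.

shift 3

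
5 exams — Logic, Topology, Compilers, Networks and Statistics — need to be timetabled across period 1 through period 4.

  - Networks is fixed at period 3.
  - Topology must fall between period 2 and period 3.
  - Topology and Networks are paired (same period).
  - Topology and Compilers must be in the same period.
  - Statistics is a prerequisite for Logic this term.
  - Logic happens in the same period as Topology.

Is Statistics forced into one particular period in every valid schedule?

Statistics can be period 1 (e.g. Statistics -> period 1; Compilers -> period 3; Topology -> period 3; Networks -> period 3; Logic -> period 3) or period 2 (e.g. Compilers in period 3; Topology in period 3; Networks in period 3; Statistics in period 2; Logic in period 3).

No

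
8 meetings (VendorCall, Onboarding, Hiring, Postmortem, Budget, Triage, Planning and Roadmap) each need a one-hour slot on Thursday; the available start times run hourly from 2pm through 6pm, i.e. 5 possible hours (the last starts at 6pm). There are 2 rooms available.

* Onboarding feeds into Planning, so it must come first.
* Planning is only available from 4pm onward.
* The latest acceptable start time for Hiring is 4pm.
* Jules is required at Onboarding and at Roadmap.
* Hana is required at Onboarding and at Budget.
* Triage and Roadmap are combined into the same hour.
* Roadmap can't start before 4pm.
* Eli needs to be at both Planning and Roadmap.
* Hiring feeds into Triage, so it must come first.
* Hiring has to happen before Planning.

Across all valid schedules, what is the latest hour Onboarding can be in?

Downstream work caps Onboarding at 5pm.
Onboarding at 5pm is achievable: Hiring -> 2pm, Planning -> 6pm, Roadmap -> 4pm, Postmortem -> 3pm, VendorCall -> 2pm, Budget -> 3pm, Triage -> 4pm, Onboarding -> 5pm.

5pm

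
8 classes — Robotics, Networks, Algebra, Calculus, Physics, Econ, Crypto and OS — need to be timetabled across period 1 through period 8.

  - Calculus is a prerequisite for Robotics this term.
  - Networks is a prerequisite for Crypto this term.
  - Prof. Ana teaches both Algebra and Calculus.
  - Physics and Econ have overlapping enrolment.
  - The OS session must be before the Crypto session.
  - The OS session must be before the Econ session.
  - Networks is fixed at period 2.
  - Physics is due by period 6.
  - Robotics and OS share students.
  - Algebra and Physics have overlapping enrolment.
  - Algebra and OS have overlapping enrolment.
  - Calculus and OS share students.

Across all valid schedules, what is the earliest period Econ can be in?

Precedence pushes Econ to at least period 2.
Econ at period 2 is achievable: Networks=period 2; Crypto=period 3; Physics=period 1; Robotics=period 3; Econ=period 2; Calculus=period 2; Algebra=period 3; OS=period 1.

period 2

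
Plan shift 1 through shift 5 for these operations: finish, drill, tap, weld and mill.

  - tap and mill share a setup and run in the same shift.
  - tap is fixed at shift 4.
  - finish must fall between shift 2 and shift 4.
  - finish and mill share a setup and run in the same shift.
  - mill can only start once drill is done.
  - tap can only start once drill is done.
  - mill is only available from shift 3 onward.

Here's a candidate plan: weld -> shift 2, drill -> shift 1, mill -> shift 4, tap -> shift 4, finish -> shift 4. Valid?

finish must fall between shift 2 and shift 4 — holds.
mill is only available from shift 3 onward — holds.
tap is fixed at shift 4 — holds.
mill can only start once drill is done — holds.
tap and mill share a setup and run in the same shift — holds.
finish and mill share a setup and run in the same shift — holds.
tap can only start once drill is done — holds.

Yes, all constraints hold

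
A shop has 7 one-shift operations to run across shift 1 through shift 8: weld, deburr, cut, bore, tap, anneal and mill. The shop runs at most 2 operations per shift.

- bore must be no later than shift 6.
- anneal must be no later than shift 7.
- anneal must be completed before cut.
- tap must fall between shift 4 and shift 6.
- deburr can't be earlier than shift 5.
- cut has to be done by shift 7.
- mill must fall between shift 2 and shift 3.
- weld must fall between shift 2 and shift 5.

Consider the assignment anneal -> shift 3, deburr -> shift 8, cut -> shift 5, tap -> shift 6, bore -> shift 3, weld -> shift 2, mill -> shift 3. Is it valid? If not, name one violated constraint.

Invalid. The shop runs at most 2 operations per shift.

weld must fall between shift 2 and shift 5 — holds.
tap must fall between shift 4 and shift 6 — holds.
anneal must be no later than shift 7 — holds.
mill must fall between shift 2 and shift 3 — holds.
The shop runs at most 2 operations per shift — violated.
deburr can't be earlier than shift 5 — holds.
bore must be no later than shift 6 — holds.
cut has to be done by shift 7 — holds.
anneal must be completed before cut — holds.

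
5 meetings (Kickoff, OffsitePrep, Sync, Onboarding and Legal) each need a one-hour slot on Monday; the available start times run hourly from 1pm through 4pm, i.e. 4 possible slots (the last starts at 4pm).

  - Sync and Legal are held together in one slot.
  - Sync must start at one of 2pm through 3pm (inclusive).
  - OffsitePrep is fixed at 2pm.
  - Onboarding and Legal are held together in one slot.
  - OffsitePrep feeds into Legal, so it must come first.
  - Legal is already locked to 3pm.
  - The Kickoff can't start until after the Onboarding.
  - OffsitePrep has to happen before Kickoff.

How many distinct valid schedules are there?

Enumerating: Onboarding=3pm; Sync=3pm; Legal=3pm; OffsitePrep=2pm; Kickoff=4pm.

1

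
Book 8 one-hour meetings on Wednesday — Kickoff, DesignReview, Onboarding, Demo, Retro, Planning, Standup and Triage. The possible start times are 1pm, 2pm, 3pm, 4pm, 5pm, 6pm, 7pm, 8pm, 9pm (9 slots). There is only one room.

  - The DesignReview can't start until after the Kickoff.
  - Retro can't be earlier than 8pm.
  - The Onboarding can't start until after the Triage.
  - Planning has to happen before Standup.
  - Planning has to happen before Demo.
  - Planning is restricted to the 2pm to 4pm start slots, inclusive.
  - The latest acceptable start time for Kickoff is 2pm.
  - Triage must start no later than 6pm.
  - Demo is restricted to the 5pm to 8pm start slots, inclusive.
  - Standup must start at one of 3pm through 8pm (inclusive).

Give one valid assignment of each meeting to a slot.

Planning in 2pm; DesignReview in 6pm; Demo in 5pm; Retro in 8pm; Triage in 4pm; Onboarding in 7pm; Standup in 3pm; Kickoff in 1pm

Checking: Kickoff(1pm) before DesignReview(6pm); Planning(2pm) before Standup(3pm); Triage(4pm) before Onboarding(7pm); Planning(2pm) before Demo(5pm); Planning=2pm in [2pm,4pm]; Demo=5pm in [5pm,8pm]; Kickoff=1pm in [1pm,2pm]; Standup=3pm in [3pm,8pm]; Retro=8pm in [8pm,9pm]; Triage=4pm in [1pm,6pm]; max 1 per slot (cap 1).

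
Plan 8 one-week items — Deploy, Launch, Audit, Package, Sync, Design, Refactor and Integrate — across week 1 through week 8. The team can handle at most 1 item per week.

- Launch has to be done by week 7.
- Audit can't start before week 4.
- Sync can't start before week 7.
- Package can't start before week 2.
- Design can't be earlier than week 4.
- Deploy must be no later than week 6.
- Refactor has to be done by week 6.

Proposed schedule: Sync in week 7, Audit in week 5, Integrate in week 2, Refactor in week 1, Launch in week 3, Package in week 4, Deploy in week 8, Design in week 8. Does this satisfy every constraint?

No — it violates: Deploy must be no later than week 6

The team can handle at most 1 item per week — violated.
Refactor has to be done by week 6 — holds.
Launch has to be done by week 7 — holds.
Design can't be earlier than week 4 — holds.
Deploy must be no later than week 6 — violated.
Audit can't start before week 4 — holds.
Package can't start before week 2 — holds.
Sync can't start before week 7 — holds.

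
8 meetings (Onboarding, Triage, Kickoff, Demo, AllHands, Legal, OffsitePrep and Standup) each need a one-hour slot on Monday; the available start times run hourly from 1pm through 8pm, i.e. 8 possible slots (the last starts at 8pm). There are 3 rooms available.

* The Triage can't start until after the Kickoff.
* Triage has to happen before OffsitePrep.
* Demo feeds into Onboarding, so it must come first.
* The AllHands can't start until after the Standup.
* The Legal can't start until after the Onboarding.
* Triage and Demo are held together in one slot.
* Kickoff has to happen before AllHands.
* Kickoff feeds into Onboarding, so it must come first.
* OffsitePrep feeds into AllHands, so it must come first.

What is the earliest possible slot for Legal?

4pm

Precedence pushes Legal to at least 4pm.
Legal at 4pm is achievable: AllHands -> 4pm; Onboarding -> 3pm; Demo -> 2pm; Standup -> 1pm; Triage -> 2pm; OffsitePrep -> 3pm; Legal -> 4pm; Kickoff -> 1pm.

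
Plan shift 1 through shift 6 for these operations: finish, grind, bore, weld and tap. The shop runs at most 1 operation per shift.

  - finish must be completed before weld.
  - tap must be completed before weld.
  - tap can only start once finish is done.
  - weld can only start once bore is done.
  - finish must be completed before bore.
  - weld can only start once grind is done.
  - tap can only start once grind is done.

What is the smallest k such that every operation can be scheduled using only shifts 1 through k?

5 shifts

The precedence chain requires at least 3 distinct shifts.
With at most 1 per shift and 5 operations, at least 5 shifts are needed.
5 works (last occupied shift: shift 5): for example grind=shift 2, tap=shift 3, bore=shift 4, finish=shift 1, weld=shift 5.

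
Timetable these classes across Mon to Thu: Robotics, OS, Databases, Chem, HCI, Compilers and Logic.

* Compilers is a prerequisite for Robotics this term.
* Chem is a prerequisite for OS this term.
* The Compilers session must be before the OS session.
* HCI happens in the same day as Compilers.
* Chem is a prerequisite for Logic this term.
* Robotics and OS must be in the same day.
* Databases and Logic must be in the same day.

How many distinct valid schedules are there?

Splitting on Robotics: it can be Tue (3), Wed (10), Thu (18). Listing each branch's schedules as (OS, Databases, Chem, HCI, Compilers, Logic):
Robotics=Tue: (Tue,Tue,Mon,Mon,Mon,Tue) (Tue,Wed,Mon,Mon,Mon,Wed) (Tue,Thu,Mon,Mon,Mon,Thu) — 3.
Robotics=Wed: (Wed,Tue,Mon,Mon,Mon,Tue) (Wed,Tue,Mon,Tue,Tue,Tue) (Wed,Wed,Mon,Mon,Mon,Wed) (Wed,Wed,Mon,Tue,Tue,Wed) (Wed,Wed,Tue,Mon,Mon,Wed) (Wed,Wed,Tue,Tue,Tue,Wed) (Wed,Thu,Mon,Mon,Mon,Thu) (Wed,Thu,Mon,Tue,Tue,Thu) (Wed,Thu,Tue,Mon,Mon,Thu) (Wed,Thu,Tue,Tue,Tue,Thu) — 10.
Robotics=Thu: (Thu,Tue,Mon,Mon,Mon,Tue) (Thu,Tue,Mon,Tue,Tue,Tue) (Thu,Tue,Mon,Wed,Wed,Tue) (Thu,Wed,Mon,Mon,Mon,Wed) (Thu,Wed,Mon,Tue,Tue,Wed) (Thu,Wed,Mon,Wed,Wed,Wed) (Thu,Wed,Tue,Mon,Mon,Wed) (Thu,Wed,Tue,Tue,Tue,Wed) (Thu,Wed,Tue,Wed,Wed,Wed) (Thu,Thu,Mon,Mon,Mon,Thu) (Thu,Thu,Mon,Tue,Tue,Thu) (Thu,Thu,Mon,Wed,Wed,Thu) (Thu,Thu,Tue,Mon,Mon,Thu) (Thu,Thu,Tue,Tue,Tue,Thu) (Thu,Thu,Tue,Wed,Wed,Thu) (Thu,Thu,Wed,Mon,Mon,Thu) (Thu,Thu,Wed,Tue,Tue,Thu) (Thu,Thu,Wed,Wed,Wed,Thu) — 18.
Summing: 3 + 10 + 18 = 31.

31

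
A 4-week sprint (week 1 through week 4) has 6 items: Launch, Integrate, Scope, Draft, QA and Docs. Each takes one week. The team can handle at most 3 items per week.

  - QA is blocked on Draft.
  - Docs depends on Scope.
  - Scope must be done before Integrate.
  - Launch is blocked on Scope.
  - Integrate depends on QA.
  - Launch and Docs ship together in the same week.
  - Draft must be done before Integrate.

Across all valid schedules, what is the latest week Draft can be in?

week 2

Downstream work caps Draft at week 2.
Draft at week 2 is achievable: Draft -> week 2, QA -> week 3, Integrate -> week 4, Launch -> week 2, Scope -> week 1, Docs -> week 2.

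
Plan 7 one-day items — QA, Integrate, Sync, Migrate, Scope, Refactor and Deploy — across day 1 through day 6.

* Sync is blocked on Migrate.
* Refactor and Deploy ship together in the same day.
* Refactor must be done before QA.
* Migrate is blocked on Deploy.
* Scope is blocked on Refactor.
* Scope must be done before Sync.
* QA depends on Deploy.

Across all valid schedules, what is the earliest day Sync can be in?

day 3

Precedence pushes Sync to at least day 3.
Sync at day 3 is achievable: Scope in day 2; Deploy in day 1; QA in day 2; Refactor in day 1; Migrate in day 2; Sync in day 3; Integrate in day 1.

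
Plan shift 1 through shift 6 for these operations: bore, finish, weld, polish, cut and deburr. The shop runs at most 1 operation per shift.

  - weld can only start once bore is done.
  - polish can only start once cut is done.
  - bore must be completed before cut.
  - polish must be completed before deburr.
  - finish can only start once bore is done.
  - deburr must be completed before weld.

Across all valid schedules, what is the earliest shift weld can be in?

shift 5

Precedence pushes weld to at least shift 5.
weld at shift 5 is achievable: cut=shift 2; deburr=shift 4; weld=shift 5; polish=shift 3; finish=shift 6; bore=shift 1.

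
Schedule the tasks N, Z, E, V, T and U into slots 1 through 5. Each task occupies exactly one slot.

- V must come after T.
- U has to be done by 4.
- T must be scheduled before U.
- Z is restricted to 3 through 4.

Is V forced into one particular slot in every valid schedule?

V can be 2 (e.g. V -> 2, E -> 1, T -> 1, N -> 1, U -> 2, Z -> 3) or 3 (e.g. N in 1, E in 1, V in 3, U in 2, T in 1, Z in 3).

No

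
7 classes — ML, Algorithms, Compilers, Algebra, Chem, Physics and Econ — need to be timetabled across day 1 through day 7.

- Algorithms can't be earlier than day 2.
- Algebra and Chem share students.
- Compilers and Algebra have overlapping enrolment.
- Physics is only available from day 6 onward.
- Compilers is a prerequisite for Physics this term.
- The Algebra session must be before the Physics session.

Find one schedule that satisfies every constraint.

Algebra -> day 2, Algorithms -> day 2, ML -> day 1, Compilers -> day 1, Chem -> day 1, Physics -> day 6, Econ -> day 1

Checking: Algebra(day 2) before Physics(day 6); Compilers(day 1) before Physics(day 6); Algebra(day 2) != Chem(day 1); Compilers(day 1) != Algebra(day 2); Algorithms=day 2 in [day 2,day 7]; Physics=day 6 in [day 6,day 7].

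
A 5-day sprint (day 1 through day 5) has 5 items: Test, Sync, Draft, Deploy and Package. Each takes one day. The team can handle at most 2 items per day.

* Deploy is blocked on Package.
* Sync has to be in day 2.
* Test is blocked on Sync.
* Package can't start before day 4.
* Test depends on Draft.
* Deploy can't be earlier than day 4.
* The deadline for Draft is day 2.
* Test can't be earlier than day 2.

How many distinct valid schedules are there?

6

Splitting on Test: it can be day 3 (2), day 4 (2), day 5 (2). Listing each branch's schedules as (Sync, Draft, Deploy, Package) by day number:
Test=day 3: (2,1,5,4) (2,2,5,4) — 2.
Test=day 4: (2,1,5,4) (2,2,5,4) — 2.
Test=day 5: (2,1,5,4) (2,2,5,4) — 2.
Summing: 2 + 2 + 2 = 6.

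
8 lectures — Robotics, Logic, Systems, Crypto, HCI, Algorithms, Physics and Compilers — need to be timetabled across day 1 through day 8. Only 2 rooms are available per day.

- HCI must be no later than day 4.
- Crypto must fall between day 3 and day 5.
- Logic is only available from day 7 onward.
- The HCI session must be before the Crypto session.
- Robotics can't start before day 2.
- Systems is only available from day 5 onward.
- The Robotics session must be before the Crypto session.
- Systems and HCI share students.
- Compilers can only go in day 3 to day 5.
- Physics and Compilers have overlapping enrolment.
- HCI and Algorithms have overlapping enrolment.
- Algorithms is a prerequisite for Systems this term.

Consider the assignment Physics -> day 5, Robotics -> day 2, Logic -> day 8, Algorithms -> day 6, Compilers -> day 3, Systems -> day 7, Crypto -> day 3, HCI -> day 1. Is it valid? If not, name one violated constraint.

Yes, all constraints hold

Physics and Compilers have overlapping enrolment — holds.
Systems and HCI share students — holds.
Only 2 rooms are available per day — holds.
Systems is only available from day 5 onward — holds.
Compilers can only go in day 3 to day 5 — holds.
Logic is only available from day 7 onward — holds.
Robotics can't start before day 2 — holds.
Algorithms is a prerequisite for Systems this term — holds.
The Robotics session must be before the Crypto session — holds.
The HCI session must be before the Crypto session — holds.
HCI must be no later than day 4 — holds.
HCI and Algorithms have overlapping enrolment — holds.
Crypto must fall between day 3 and day 5 — holds.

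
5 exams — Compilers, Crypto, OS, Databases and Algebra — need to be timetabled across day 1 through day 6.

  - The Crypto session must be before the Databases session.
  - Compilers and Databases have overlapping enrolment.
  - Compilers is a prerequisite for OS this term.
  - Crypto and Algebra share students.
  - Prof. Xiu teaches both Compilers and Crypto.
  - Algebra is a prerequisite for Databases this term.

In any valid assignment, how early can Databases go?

Precedence pushes Databases to at least day 2.
Databases at day 3 is achievable: Algebra -> day 1, Compilers -> day 1, Databases -> day 3, OS -> day 2, Crypto -> day 2.
Nothing earlier works — the conflict constraints rule out every day before day 3.

day 3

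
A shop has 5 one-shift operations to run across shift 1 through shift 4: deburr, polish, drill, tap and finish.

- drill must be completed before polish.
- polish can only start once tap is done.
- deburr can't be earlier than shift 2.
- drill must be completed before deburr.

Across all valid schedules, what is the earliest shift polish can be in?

Precedence pushes polish to at least shift 2.
polish at shift 2 is achievable: tap -> shift 1, finish -> shift 1, deburr -> shift 2, polish -> shift 2, drill -> shift 1.

shift 2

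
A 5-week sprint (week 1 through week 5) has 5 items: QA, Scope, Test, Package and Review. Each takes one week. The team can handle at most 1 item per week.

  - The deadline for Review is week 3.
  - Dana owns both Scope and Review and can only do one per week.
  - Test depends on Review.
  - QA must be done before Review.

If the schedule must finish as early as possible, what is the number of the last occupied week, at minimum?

The precedence chain requires at least 3 distinct weeks.
With at most 1 per week and 5 tasks, at least 5 weeks are needed.
5 works (last occupied week: week 5): for example Review -> week 2; Test -> week 3; Package -> week 5; QA -> week 1; Scope -> week 4.

5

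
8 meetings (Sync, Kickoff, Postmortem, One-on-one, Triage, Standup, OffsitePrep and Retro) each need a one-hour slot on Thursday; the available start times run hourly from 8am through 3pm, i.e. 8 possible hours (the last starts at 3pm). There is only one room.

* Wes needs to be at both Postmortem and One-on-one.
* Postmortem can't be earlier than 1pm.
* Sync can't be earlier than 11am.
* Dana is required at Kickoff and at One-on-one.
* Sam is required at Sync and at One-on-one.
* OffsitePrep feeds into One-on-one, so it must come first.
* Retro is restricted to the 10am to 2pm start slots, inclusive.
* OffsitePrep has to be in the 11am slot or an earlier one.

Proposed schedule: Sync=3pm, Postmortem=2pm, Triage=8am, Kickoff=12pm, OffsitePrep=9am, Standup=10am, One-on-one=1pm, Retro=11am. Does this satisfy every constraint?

Retro is restricted to the 10am to 2pm start slots, inclusive — holds.
Postmortem can't be earlier than 1pm — holds.
Sam is required at Sync and at One-on-one — holds.
Dana is required at Kickoff and at One-on-one — holds.
Sync can't be earlier than 11am — holds.
There is only one room — holds.
OffsitePrep feeds into One-on-one, so it must come first — holds.
Wes needs to be at both Postmortem and One-on-one — holds.
OffsitePrep has to be in the 11am slot or an earlier one — holds.

Valid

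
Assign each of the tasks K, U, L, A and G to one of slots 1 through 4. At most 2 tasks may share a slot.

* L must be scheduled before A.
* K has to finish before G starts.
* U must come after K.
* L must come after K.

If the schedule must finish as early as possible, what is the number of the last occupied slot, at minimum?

slot 3

The precedence chain requires at least 3 distinct slots.
With at most 2 per slot and 5 tasks, at least 3 slots are needed.
3 works (last occupied slot: 3): for example G -> 3, A -> 3, K -> 1, L -> 2, U -> 2.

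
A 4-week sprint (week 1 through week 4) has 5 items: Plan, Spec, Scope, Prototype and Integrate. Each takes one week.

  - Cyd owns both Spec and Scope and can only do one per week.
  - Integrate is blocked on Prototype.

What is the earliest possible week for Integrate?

week 2

Precedence pushes Integrate to at least week 2.
Integrate at week 2 is achievable: Prototype=week 1, Scope=week 2, Spec=week 1, Integrate=week 2, Plan=week 1.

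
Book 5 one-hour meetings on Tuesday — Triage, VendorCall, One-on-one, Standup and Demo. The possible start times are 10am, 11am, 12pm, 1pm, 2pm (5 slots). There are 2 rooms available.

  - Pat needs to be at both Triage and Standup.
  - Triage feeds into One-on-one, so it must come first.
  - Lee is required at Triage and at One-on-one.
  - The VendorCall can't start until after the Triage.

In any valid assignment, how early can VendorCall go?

Precedence pushes VendorCall to at least 11am.
VendorCall at 11am is achievable: Standup=12pm, Demo=10am, Triage=10am, One-on-one=11am, VendorCall=11am.

11am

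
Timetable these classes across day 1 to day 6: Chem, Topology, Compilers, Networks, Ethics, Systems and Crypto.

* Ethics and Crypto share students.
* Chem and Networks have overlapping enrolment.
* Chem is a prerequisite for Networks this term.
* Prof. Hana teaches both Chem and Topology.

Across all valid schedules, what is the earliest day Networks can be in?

day 2

Precedence pushes Networks to at least day 2.
Networks at day 2 is achievable: Crypto -> day 2, Compilers -> day 1, Networks -> day 2, Systems -> day 1, Ethics -> day 1, Topology -> day 2, Chem -> day 1.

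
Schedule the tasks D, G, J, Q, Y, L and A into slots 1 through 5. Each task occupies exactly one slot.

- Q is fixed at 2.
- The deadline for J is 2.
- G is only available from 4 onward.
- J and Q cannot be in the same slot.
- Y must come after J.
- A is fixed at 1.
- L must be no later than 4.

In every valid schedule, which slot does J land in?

J's window is 1–2.
Q is fixed at 2, and J can't share a slot with Q.
So J must be 1.

1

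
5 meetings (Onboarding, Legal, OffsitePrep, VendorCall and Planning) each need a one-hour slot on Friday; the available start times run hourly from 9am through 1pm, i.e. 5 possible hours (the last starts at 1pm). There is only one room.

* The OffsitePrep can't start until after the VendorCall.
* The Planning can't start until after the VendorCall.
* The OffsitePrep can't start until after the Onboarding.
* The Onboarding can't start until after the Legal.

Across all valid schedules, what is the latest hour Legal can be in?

11am

Downstream work caps Legal at 11am.
Legal at 11am is achievable: Onboarding=12pm; OffsitePrep=1pm; Legal=11am; VendorCall=9am; Planning=10am.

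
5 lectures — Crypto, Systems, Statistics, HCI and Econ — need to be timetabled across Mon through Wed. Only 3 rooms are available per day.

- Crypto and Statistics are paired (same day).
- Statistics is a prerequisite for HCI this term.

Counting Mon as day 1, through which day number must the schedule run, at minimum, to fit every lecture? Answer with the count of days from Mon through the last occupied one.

The precedence chain requires at least 2 distinct days.
With at most 3 per day and 5 lectures, at least 2 days are needed.
2 works (last occupied day: Tue): for example Statistics in Mon; Crypto in Mon; HCI in Tue; Econ in Tue; Systems in Mon.

2 days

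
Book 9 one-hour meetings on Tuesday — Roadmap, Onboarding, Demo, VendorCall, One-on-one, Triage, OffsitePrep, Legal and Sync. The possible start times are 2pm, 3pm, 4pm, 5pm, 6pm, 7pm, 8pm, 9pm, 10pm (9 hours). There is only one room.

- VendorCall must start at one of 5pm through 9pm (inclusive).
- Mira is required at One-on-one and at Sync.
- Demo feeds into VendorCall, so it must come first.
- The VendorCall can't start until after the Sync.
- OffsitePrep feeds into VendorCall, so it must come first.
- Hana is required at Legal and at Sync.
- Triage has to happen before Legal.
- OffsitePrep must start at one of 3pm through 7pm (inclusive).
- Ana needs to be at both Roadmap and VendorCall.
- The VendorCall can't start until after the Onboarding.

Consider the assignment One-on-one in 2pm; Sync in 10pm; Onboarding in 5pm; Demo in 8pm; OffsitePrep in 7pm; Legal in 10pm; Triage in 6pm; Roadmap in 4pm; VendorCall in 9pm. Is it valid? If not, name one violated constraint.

VendorCall must start at one of 5pm through 9pm (inclusive) — holds.
OffsitePrep must start at one of 3pm through 7pm (inclusive) — holds.
There is only one room — violated.
The VendorCall can't start until after the Onboarding — holds.
The VendorCall can't start until after the Sync — violated.
Demo feeds into VendorCall, so it must come first — holds.
OffsitePrep feeds into VendorCall, so it must come first — holds.
Mira is required at One-on-one and at Sync — holds.
Ana needs to be at both Roadmap and VendorCall — holds.
Triage has to happen before Legal — holds.
Hana is required at Legal and at Sync — violated.

Invalid. Hana is required at Legal and at Sync.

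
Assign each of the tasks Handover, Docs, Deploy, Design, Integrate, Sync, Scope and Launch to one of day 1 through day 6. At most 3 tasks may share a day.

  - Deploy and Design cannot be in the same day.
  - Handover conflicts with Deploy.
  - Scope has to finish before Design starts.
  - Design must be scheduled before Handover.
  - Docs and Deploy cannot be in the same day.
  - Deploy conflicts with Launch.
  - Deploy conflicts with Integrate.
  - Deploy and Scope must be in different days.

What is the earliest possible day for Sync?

day 1

Sync at day 1 is achievable: Scope -> day 1, Handover -> day 3, Design -> day 2, Integrate -> day 2, Deploy -> day 4, Docs -> day 1, Launch -> day 2, Sync -> day 1.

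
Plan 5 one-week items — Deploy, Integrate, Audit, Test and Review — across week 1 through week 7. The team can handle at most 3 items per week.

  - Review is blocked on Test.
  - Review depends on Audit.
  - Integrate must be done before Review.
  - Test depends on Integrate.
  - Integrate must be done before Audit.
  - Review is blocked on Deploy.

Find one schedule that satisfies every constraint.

Audit -> week 2, Review -> week 3, Test -> week 2, Deploy -> week 1, Integrate -> week 1

Checking: Test(week 2) before Review(week 3); Audit(week 2) before Review(week 3); Integrate(week 1) before Review(week 3); Integrate(week 1) before Test(week 2); Deploy(week 1) before Review(week 3); Integrate(week 1) before Audit(week 2); max 2 per week (cap 3).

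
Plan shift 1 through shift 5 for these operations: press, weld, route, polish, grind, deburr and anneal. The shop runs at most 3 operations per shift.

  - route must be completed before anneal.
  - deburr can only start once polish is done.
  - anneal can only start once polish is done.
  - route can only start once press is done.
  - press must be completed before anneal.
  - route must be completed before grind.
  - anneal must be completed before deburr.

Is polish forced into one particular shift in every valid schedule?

No

polish can be shift 1 (e.g. anneal -> shift 3; weld -> shift 1; press -> shift 1; route -> shift 2; deburr -> shift 4; polish -> shift 1; grind -> shift 3) or shift 2 (e.g. grind in shift 3; weld in shift 1; anneal in shift 3; polish in shift 2; route in shift 2; deburr in shift 4; press in shift 1).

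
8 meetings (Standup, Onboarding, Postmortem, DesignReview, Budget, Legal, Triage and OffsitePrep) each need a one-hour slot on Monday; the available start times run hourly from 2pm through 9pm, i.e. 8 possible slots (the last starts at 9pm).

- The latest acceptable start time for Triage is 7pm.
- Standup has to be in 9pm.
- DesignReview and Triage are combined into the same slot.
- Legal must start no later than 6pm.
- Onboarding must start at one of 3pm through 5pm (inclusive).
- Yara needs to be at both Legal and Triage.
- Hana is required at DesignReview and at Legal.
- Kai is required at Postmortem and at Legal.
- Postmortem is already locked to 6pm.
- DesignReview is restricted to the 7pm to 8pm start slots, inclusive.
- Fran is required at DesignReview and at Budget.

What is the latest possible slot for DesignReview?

7pm

DesignReview is available from 7pm; DesignReview's own window allows nothing later than 8pm; DesignReview must be in the same slot as Triage, which can't be after 7pm, so DesignReview is at most 7pm.
DesignReview at 7pm is achievable: OffsitePrep -> 2pm; Onboarding -> 3pm; Budget -> 2pm; Triage -> 7pm; DesignReview -> 7pm; Postmortem -> 6pm; Standup -> 9pm; Legal -> 2pm.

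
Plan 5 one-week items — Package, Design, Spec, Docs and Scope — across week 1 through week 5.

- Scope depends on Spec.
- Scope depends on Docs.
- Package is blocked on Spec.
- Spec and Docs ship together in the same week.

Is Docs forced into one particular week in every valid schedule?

No

Docs can be week 1 (e.g. Scope=week 2, Docs=week 1, Spec=week 1, Design=week 1, Package=week 2) or week 2 (e.g. Package -> week 3; Docs -> week 2; Spec -> week 2; Design -> week 1; Scope -> week 3).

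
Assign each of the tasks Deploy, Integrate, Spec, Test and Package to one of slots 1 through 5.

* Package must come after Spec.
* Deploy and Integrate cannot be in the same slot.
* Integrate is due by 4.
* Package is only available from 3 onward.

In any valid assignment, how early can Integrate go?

Integrate's own window allows nothing later than 4.
Integrate at 1 is achievable: Test in 1; Spec in 1; Integrate in 1; Deploy in 2; Package in 3.

1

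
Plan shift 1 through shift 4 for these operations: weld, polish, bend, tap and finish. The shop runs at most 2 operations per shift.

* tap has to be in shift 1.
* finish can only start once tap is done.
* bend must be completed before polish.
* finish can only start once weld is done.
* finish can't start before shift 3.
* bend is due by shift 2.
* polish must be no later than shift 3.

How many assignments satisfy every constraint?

11

Splitting on weld: it can be shift 1 (2), shift 2 (6), shift 3 (3). Listing each branch's schedules as (polish, bend, tap, finish) by shift number:
weld=shift 1: (3,2,1,3) (3,2,1,4) — 2.
weld=shift 2: (2,1,1,3) (2,1,1,4) (3,1,1,3) (3,1,1,4) (3,2,1,3) (3,2,1,4) — 6.
weld=shift 3: (2,1,1,4) (3,1,1,4) (3,2,1,4) — 3.
Summing: 2 + 6 + 3 = 11.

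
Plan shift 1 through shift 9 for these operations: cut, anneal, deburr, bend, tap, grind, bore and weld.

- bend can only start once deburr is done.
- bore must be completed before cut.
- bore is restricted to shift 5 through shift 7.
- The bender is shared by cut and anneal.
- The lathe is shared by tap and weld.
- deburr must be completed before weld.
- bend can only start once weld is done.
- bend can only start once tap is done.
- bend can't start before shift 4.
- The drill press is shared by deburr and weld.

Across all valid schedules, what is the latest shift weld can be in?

Precedence pushes weld to at least shift 2; downstream work caps weld at shift 8.
weld at shift 8 is achievable: anneal=shift 1, tap=shift 1, deburr=shift 1, grind=shift 1, weld=shift 8, cut=shift 6, bore=shift 5, bend=shift 9.

shift 8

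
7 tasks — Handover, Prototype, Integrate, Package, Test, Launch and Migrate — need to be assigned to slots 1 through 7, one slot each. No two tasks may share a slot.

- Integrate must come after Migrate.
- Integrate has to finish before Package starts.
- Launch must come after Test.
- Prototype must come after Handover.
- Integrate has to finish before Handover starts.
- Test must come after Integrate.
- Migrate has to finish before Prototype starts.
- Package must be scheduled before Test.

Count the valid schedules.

10

Splitting on Handover: it can be 3 (4), 4 (3), 5 (2), 6 (1). Listing each branch's schedules as (Prototype, Integrate, Package, Test, Launch, Migrate):
Handover=3: (4,2,5,6,7,1) (5,2,4,6,7,1) (6,2,4,5,7,1) (7,2,4,5,6,1) — 4.
Handover=4: (5,2,3,6,7,1) (6,2,3,5,7,1) (7,2,3,5,6,1) — 3.
Handover=5: (6,2,3,4,7,1) (7,2,3,4,6,1) — 2.
Handover=6: (7,2,3,4,5,1) — 1.
Summing: 4 + 3 + 2 + 1 = 10.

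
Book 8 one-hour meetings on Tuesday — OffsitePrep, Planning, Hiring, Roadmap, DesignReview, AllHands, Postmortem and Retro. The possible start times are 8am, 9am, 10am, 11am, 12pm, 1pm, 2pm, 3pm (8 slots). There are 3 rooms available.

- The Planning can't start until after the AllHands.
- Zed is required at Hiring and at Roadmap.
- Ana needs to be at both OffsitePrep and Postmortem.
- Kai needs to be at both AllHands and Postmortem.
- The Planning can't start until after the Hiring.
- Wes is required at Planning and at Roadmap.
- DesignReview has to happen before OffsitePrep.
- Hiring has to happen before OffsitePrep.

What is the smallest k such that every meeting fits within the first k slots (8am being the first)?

The precedence chain requires at least 2 distinct slots.
With at most 3 per slot and 8 meetings, at least 3 slots are needed.
3 works (last occupied slot: 10am): for example Postmortem -> 10am, DesignReview -> 8am, Retro -> 9am, Hiring -> 8am, OffsitePrep -> 9am, AllHands -> 8am, Planning -> 9am, Roadmap -> 10am.

3 slots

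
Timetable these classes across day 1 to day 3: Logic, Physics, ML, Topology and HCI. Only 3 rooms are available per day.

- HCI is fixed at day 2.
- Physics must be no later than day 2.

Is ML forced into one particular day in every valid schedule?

ML can be day 1 (e.g. Logic -> day 1; Topology -> day 2; HCI -> day 2; Physics -> day 1; ML -> day 1) or day 2 (e.g. HCI=day 2; ML=day 2; Topology=day 1; Physics=day 1; Logic=day 1).

No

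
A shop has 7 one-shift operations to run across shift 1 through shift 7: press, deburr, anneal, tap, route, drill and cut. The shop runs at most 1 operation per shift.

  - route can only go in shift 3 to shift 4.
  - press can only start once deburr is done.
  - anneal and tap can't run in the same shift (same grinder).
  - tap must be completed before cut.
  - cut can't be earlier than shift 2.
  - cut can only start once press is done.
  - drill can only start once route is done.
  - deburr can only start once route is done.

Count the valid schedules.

8

Splitting on press: it can be shift 5 (4), shift 6 (4). Listing each branch's schedules as (deburr, anneal, tap, route, drill, cut) by shift number:
press=shift 5: (4,1,2,3,6,7) (4,1,2,3,7,6) (4,2,1,3,6,7) (4,2,1,3,7,6) — 4.
press=shift 6: (4,1,2,3,5,7) (4,2,1,3,5,7) (5,1,2,3,4,7) (5,2,1,3,4,7) — 4.
Summing: 4 + 4 = 8.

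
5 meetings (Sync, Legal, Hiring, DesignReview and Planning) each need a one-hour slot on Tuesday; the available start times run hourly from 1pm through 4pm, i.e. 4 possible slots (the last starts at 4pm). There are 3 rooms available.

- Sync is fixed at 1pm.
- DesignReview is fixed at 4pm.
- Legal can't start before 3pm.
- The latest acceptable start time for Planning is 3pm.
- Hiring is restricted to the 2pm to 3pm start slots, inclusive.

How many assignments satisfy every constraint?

Splitting on Legal: it can be 3pm (6), 4pm (6). Listing each branch's schedules as (Sync, Hiring, DesignReview, Planning):
Legal=3pm: (1pm,2pm,4pm,1pm) (1pm,2pm,4pm,2pm) (1pm,2pm,4pm,3pm) (1pm,3pm,4pm,1pm) (1pm,3pm,4pm,2pm) (1pm,3pm,4pm,3pm) — 6.
Legal=4pm: (1pm,2pm,4pm,1pm) (1pm,2pm,4pm,2pm) (1pm,2pm,4pm,3pm) (1pm,3pm,4pm,1pm) (1pm,3pm,4pm,2pm) (1pm,3pm,4pm,3pm) — 6.
Summing: 6 + 6 = 12.

12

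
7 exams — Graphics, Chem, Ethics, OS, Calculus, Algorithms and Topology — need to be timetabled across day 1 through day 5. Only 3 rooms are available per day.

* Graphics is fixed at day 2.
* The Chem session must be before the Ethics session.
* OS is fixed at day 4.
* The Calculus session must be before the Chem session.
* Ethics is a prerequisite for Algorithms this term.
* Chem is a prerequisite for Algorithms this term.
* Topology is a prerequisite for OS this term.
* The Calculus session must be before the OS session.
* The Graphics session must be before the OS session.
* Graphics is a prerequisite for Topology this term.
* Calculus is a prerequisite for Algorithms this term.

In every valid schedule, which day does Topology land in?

day 3

Graphics is fixed at day 2 and must come before Topology, so Topology is at least day 3.
OS is fixed at day 4 and must come after Topology, so Topology is at most day 3.
So Topology must be day 3.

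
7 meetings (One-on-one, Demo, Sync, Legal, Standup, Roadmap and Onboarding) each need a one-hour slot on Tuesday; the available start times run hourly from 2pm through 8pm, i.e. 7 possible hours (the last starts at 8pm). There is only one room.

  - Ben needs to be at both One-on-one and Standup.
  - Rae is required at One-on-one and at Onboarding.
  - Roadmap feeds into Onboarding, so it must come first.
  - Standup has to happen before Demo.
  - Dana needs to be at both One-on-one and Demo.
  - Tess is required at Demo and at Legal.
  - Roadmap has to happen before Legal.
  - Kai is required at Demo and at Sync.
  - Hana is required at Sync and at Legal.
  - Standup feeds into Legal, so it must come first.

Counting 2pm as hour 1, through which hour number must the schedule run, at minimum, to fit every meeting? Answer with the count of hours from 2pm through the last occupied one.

7

The precedence chain requires at least 2 distinct hours.
With at most 1 per hour and 7 meetings, at least 7 hours are needed.
7 works (last occupied hour: 8pm): for example Sync=8pm, Standup=2pm, Legal=4pm, Demo=5pm, One-on-one=7pm, Roadmap=3pm, Onboarding=6pm.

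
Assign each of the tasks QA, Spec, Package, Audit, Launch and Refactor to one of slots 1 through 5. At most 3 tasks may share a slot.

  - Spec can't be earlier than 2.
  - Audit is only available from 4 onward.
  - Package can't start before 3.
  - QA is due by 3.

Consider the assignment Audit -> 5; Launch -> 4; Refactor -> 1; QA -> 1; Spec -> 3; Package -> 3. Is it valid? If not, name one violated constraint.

Package can't start before 3 — holds.
Spec can't be earlier than 2 — holds.
QA is due by 3 — holds.
At most 3 tasks may share a slot — holds.
Audit is only available from 4 onward — holds.

Valid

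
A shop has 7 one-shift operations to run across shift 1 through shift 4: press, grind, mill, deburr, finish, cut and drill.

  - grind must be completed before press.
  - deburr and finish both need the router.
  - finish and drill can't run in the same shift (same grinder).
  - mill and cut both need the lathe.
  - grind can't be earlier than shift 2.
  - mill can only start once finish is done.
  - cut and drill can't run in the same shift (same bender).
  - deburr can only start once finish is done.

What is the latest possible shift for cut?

shift 4

cut at shift 4 is achievable: grind -> shift 2, cut -> shift 4, deburr -> shift 2, drill -> shift 2, finish -> shift 1, press -> shift 3, mill -> shift 2.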